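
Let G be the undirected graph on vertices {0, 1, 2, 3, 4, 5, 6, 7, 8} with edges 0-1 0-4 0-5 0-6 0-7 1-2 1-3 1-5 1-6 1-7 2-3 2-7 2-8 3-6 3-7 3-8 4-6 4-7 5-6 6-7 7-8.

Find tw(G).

3

A width-3 tree decomposition is:
Bags: B1 = {1, 2, 3, 7}  B2 = {1, 3, 6, 7}  B3 = {2, 3, 7, 8}  B4 = {0, 1, 6, 7}  B5 = {0, 1, 5, 6}  B6 = {0, 4, 6, 7}
Tree: B1–B2, B1–B3, B2–B4, B4–B5, B4–B6
The largest bag has 4 vertices, giving width 3; this decomposition certifies tw(G) ≤ 3. For the lower bound, the 4 vertices {0, 1, 5, 6} are pairwise adjacent, and any tree decomposition puts a clique entirely inside one bag — forcing width ≥ 3. Therefore the treewidth is 3.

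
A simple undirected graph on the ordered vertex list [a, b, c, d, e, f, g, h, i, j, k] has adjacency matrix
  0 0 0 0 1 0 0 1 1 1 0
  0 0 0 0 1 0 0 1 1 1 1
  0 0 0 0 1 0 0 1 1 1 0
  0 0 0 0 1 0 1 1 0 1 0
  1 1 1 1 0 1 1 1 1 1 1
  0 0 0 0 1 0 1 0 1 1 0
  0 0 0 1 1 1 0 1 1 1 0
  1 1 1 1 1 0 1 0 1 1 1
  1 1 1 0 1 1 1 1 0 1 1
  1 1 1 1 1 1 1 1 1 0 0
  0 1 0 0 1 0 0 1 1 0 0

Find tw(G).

A width-4 tree decomposition is:
Bags: B1 = {b, e, h, i, j}  B2 = {a, e, h, i, j}  B3 = {b, e, h, i, k}  B4 = {e, g, h, i, j}  B5 = {e, f, g, i, j}  B6 = {d, e, g, h, j}  B7 = {c, e, h, i, j}
Tree: B1–B2, B1–B3, B1–B4, B4–B5, B4–B6, B4–B7
Each bag holds 5 vertices, so the decomposition has width 4, which upper-bounds the treewidth. Conversely, {d, e, g, h, j} is a clique of size 5, and the vertices of any clique must share a bag in every tree decomposition; so some bag has ≥ 5 vertices and tw(G) ≥ 4. Combining the bounds, tw(G) = 4.

4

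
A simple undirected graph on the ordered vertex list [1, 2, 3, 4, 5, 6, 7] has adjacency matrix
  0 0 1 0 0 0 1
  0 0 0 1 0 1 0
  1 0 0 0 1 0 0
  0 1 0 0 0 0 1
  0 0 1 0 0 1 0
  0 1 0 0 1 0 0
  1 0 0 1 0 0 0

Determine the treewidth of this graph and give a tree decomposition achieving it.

Treewidth 2.
One such decomposition:
Bags: B1 = {1, 3, 7}  B2 = {3, 4, 7}  B3 = {2, 3, 4}  B4 = {2, 3, 6}  B5 = {3, 5, 6}
Tree: B1–B2, B2–B3, B3–B4, B4–B5

Every bag has size at most 3, so the width is 3 − 1 = 2 and tw(G) ≤ 2. For the lower bound, G contains the cycle 3–1–7–4–2–6–5–3, so G is not a forest; only forests have treewidth ≤ 1, hence tw(G) ≥ 2. Combining the bounds, tw(G) = 2.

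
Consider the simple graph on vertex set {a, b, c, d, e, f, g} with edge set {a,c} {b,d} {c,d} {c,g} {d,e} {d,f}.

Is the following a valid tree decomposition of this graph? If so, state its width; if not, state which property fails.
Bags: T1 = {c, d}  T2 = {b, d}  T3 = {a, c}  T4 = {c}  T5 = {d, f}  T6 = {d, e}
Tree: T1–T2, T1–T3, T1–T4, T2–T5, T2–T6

A tree decomposition must satisfy three properties: every vertex lies in some bag; for every edge, both endpoints lie together in some bag; and for every vertex, the bags containing it form a connected subtree. Here vertex g appears in no bag, so the decomposition is invalid.

No — vertex g appears in no bag.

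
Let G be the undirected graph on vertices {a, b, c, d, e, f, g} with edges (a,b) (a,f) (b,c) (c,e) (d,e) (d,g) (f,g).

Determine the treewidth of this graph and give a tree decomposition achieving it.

Treewidth 2.
Bags: B1 = {d, e, g}  B2 = {c, e, g}  B3 = {b, c, g}  B4 = {a, b, g}  B5 = {a, f, g}
Tree: B1–B2, B2–B3, B3–B4, B4–B5

The largest bag has 3 vertices, giving width 2; this decomposition certifies tw(G) ≤ 2. Since g–d–e–c–b–a–f–g is a cycle in G, G is not acyclic. Forests are exactly the graphs of treewidth ≤ 1, so tw(G) ≥ 2. Combining the bounds, tw(G) = 2.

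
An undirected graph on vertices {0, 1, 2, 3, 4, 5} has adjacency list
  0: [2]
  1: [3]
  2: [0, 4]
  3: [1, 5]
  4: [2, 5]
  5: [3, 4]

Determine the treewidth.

1

A width-1 tree decomposition is:
Bags: B1 = {1, 3}  B2 = {3, 5}  B3 = {4, 5}  B4 = {2, 4}  B5 = {0, 2}
Tree: B1–B2, B2–B3, B3–B4, B4–B5
Each bag holds 2 vertices, so the decomposition has width 1, which upper-bounds the treewidth. G has an edge, so its treewidth is at least 1. Hence tw(G) = 1 exactly.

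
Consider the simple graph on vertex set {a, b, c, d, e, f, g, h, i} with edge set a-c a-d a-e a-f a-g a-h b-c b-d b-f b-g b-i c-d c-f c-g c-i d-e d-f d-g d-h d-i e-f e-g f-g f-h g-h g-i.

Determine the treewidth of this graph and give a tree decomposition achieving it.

Every bag has size at most 5, so the width is 5 − 1 = 4 and tw(G) ≤ 4. On the other hand G contains the 5-clique {a, d, e, f, g}. A clique must lie in a single bag of any decomposition, so no decomposition can have width below 4. The upper and lower bounds meet at 4, so that is the treewidth.

Treewidth 4.
One such decomposition:
Bags: B1 = {a, d, f, g, h}  B2 = {a, d, e, f, g}  B3 = {a, c, d, f, g}  B4 = {b, c, d, f, g}  B5 = {b, c, d, g, i}
Tree: B1–B2, B1–B3, B3–B4, B4–B5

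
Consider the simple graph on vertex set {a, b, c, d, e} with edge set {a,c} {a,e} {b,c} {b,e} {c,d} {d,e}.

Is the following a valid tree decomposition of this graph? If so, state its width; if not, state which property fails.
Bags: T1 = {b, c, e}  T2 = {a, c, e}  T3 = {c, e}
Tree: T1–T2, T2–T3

A tree decomposition must satisfy three properties: every vertex lies in some bag; for every edge, both endpoints lie together in some bag; and for every vertex, the bags containing it form a connected subtree. Here vertex d appears in no bag, so the decomposition is invalid.

No — vertex d appears in no bag.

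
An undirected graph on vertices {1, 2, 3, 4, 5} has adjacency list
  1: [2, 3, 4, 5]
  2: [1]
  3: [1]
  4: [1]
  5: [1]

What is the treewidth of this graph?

1

A width-1 tree decomposition is:
Bags: B1 = {1, 4}  B2 = {1, 2}  B3 = {1, 5}  B4 = {1, 3}
Tree: B1–B2, B2–B3, B3–B4
The largest bag has 2 vertices, giving width 1; this decomposition certifies tw(G) ≤ 1. Any graph with an edge has treewidth ≥ 1, and G has the edge 4–1. Therefore the treewidth is 1.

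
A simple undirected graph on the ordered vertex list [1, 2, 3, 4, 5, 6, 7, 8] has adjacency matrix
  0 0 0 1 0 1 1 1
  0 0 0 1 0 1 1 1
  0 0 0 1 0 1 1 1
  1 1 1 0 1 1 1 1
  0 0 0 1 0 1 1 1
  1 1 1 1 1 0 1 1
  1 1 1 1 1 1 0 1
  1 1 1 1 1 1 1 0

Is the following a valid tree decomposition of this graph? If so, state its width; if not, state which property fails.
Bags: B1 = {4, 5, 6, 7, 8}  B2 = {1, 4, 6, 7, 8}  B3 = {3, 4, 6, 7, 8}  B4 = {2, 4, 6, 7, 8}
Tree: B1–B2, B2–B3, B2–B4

Checking the three conditions: (i) the bags cover all of {1, 2, 3, 4, 5, 6, 7, 8}; (ii) for each edge, some bag contains both endpoints; (iii) the bags containing any fixed vertex form a subtree. All hold, so the decomposition is valid with width 5 − 1 = 4.

Yes; width 4.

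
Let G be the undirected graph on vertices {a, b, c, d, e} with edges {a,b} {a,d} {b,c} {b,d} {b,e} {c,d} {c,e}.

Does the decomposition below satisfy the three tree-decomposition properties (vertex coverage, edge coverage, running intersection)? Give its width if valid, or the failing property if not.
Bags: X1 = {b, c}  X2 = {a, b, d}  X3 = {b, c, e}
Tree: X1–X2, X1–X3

A tree decomposition must satisfy three properties: every vertex lies in some bag; for every edge, both endpoints lie together in some bag; and for every vertex, the bags containing it form a connected subtree. Here edge (d,c) lies in no bag, so the decomposition is invalid.

No — edge (d,c) lies in no bag.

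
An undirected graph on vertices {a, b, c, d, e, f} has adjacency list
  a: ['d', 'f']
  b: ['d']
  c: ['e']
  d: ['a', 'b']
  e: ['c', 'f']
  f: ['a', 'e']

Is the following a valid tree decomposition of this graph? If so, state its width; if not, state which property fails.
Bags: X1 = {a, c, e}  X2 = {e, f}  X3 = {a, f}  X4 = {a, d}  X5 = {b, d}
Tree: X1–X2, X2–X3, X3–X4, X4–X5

A tree decomposition must satisfy three properties: every vertex lies in some bag; for every edge, both endpoints lie together in some bag; and for every vertex, the bags containing it form a connected subtree. Here bags containing vertex a are not connected in the tree, so the decomposition is invalid.

No — bags containing vertex a are not connected in the tree.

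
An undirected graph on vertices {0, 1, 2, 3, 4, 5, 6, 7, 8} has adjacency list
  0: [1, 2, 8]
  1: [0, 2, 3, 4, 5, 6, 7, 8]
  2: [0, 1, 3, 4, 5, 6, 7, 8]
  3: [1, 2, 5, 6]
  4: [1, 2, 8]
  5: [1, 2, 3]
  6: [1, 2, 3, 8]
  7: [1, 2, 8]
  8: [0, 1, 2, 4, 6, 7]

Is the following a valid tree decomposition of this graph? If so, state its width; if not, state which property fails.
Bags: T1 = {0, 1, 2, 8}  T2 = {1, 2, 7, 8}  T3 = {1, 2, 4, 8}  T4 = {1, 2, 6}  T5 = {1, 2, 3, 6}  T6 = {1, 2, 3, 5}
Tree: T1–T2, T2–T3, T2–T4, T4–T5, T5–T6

A tree decomposition must satisfy three properties: every vertex lies in some bag; for every edge, both endpoints lie together in some bag; and for every vertex, the bags containing it form a connected subtree. Here edge (8,6) lies in no bag, so the decomposition is invalid.

No — edge (8,6) lies in no bag.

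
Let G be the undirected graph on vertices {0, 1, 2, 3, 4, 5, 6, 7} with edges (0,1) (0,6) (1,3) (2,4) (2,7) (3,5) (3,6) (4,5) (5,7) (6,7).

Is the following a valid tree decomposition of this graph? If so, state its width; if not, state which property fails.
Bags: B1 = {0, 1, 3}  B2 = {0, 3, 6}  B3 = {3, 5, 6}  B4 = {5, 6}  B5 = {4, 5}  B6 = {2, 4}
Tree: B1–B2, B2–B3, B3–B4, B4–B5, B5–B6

A tree decomposition must satisfy three properties: every vertex lies in some bag; for every edge, both endpoints lie together in some bag; and for every vertex, the bags containing it form a connected subtree. Here vertex 7 appears in no bag, so the decomposition is invalid.

No — vertex 7 appears in no bag.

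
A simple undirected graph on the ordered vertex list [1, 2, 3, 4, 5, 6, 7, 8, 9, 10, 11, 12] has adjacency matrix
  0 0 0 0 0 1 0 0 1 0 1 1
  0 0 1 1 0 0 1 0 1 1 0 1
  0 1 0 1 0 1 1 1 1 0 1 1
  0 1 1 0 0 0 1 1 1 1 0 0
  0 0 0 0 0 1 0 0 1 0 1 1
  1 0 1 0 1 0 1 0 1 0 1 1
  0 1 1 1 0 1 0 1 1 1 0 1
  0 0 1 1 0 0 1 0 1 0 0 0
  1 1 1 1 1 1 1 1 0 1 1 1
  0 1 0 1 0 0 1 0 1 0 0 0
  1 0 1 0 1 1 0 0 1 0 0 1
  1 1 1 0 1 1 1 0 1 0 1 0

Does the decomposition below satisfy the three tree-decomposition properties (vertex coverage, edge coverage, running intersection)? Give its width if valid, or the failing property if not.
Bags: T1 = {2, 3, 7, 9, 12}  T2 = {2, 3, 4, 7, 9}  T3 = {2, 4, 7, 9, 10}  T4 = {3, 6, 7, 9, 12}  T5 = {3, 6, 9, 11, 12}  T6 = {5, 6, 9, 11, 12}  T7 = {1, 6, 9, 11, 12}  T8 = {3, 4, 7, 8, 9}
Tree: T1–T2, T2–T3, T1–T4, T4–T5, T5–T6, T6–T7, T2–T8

Checking the three conditions: (i) the bags cover all of {1, 2, 3, 4, 5, 6, 7, 8, 9, 10, 11, 12}; (ii) for each edge, some bag contains both endpoints; (iii) the bags containing any fixed vertex form a subtree. All hold, so the decomposition is valid with width 5 − 1 = 4.

Yes; width 4.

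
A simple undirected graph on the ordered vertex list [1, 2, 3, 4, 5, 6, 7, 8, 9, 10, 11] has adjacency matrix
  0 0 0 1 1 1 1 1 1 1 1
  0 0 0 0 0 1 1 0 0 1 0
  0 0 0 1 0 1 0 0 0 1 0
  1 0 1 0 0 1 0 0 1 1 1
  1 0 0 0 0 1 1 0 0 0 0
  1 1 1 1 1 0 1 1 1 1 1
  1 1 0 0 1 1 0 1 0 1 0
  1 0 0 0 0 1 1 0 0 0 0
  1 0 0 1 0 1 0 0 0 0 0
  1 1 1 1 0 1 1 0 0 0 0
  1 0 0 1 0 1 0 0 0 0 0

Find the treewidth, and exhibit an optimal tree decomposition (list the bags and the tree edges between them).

Treewidth 3.
Bags: B1 = {1, 6, 7, 10}  B2 = {1, 4, 6, 10}  B3 = {1, 4, 6, 9}  B4 = {3, 4, 6, 10}  B5 = {1, 5, 6, 7}  B6 = {1, 4, 6, 11}  B7 = {2, 6, 7, 10}  B8 = {1, 6, 7, 8}
Tree: B1–B2, B2–B3, B2–B4, B1–B5, B2–B6, B1–B7, B1–B8

The largest bag has 4 vertices, giving width 3; this decomposition certifies tw(G) ≤ 3. On the other hand G contains the 4-clique {1, 6, 7, 8}. A clique must lie in a single bag of any decomposition, so no decomposition can have width below 3. Therefore the treewidth is 3.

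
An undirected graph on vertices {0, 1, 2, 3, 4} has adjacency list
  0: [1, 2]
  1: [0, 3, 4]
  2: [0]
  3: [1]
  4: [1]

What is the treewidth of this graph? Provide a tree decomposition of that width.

Treewidth 1.
Bags: B1 = {1, 4}  B2 = {0, 1}  B3 = {1, 3}  B4 = {0, 2}
Tree: B1–B2, B2–B3, B2–B4

The largest bag has 2 vertices, giving width 1; this decomposition certifies tw(G) ≤ 1. Since G has at least one edge (e.g. 1–4), it is not an edgeless graph, so tw(G) ≥ 1. Combining the bounds, tw(G) = 1.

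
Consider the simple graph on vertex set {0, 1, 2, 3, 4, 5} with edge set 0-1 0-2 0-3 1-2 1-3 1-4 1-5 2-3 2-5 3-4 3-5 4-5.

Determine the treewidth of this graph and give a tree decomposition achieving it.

Treewidth 3.
Bags: B1 = {1, 3, 4, 5}  B2 = {1, 2, 3, 5}  B3 = {0, 1, 2, 3}
Tree: B1–B2, B2–B3

The largest bag has 4 vertices, giving width 3; this decomposition certifies tw(G) ≤ 3. On the other hand G contains the 4-clique {0, 1, 2, 3}. A clique must lie in a single bag of any decomposition, so no decomposition can have width below 3. Combining the bounds, tw(G) = 3.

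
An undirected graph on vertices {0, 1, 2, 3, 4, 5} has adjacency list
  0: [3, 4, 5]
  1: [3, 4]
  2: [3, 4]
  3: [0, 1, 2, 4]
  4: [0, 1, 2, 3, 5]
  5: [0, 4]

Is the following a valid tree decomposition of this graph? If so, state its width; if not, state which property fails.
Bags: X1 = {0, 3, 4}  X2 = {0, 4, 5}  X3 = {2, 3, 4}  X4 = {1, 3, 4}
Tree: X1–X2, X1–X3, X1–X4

Every vertex of G appears in some bag (union = {0, 1, 2, 3, 4, 5}); every edge is covered by a bag; and for each vertex v the set of bags containing v is connected in the bag tree. The decomposition is therefore valid. The largest bag has 3 vertices, so the width is 2.

Yes; width 2.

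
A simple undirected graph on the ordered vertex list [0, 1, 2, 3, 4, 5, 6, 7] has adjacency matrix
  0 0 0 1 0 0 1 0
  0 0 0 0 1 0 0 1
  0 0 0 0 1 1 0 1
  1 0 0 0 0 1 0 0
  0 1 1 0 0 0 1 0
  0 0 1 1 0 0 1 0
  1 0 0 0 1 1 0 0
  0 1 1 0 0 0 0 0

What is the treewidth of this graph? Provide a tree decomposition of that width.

Every bag has size at most 3, so the width is 3 − 1 = 2 and tw(G) ≤ 2. For the lower bound, G contains the cycle 0–3–5–6–0, so G is not a forest; only forests have treewidth ≤ 1, hence tw(G) ≥ 2. Hence tw(G) = 2 exactly.

Treewidth 2.
One optimal decomposition is:
Bags: B1 = {0, 3, 6}  B2 = {3, 5, 6}  B3 = {4, 5, 6}  B4 = {2, 4, 5}  B5 = {1, 2, 4}  B6 = {1, 2, 7}
Tree: B1–B2, B2–B3, B3–B4, B4–B5, B5–B6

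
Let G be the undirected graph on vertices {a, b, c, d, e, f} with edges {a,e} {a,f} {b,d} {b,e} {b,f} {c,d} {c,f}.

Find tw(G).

A width-2 tree decomposition is:
Bags: B1 = {b, c, d}  B2 = {b, c, f}  B3 = {b, e, f}  B4 = {a, e, f}
Tree: B1–B2, B2–B3, B3–B4
The largest bag has 3 vertices, giving width 2; this decomposition certifies tw(G) ≤ 2. Since d–c–f–b–d is a cycle in G, G is not acyclic. Forests are exactly the graphs of treewidth ≤ 1, so tw(G) ≥ 2. Therefore the treewidth is 2.

2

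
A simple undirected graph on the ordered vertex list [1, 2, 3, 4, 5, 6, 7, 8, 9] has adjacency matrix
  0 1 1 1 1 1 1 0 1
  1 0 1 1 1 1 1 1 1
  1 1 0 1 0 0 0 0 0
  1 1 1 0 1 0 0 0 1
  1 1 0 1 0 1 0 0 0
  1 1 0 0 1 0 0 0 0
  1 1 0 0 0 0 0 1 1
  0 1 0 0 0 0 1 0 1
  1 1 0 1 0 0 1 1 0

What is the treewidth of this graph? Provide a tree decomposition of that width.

Treewidth 3.
One optimal decomposition is:
Bags: B1 = {1, 2, 4, 5}  B2 = {1, 2, 4, 9}  B3 = {1, 2, 5, 6}  B4 = {1, 2, 7, 9}  B5 = {2, 7, 8, 9}  B6 = {1, 2, 3, 4}
Tree: B1–B2, B1–B3, B2–B4, B4–B5, B1–B6

The largest bag has 4 vertices, giving width 3; this decomposition certifies tw(G) ≤ 3. On the other hand G contains the 4-clique {2, 7, 8, 9}. A clique must lie in a single bag of any decomposition, so no decomposition can have width below 3. Therefore the treewidth is 3.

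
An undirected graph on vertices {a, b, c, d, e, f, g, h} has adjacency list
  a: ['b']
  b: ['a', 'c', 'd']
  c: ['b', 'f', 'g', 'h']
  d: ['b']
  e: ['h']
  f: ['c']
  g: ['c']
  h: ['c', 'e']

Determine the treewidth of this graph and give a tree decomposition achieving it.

Each bag holds 2 vertices, so the decomposition has width 1, which upper-bounds the treewidth. G has an edge, so its treewidth is at least 1. Hence tw(G) = 1 exactly.

Treewidth 1.
One optimal decomposition is:
Bags: B1 = {b, c}  B2 = {c, f}  B3 = {c, h}  B4 = {e, h}  B5 = {a, b}  B6 = {c, g}  B7 = {b, d}
Tree: B1–B2, B2–B3, B3–B4, B1–B5, B3–B6, B1–B7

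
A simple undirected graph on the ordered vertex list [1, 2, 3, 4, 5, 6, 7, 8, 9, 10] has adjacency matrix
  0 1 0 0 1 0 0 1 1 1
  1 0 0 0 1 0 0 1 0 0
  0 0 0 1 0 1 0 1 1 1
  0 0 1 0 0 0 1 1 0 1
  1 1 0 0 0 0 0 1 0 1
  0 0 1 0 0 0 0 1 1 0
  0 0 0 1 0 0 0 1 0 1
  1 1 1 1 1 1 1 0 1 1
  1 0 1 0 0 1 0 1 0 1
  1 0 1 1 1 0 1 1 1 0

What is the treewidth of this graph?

A width-3 tree decomposition is:
Bags: B1 = {3, 8, 9, 10}  B2 = {1, 8, 9, 10}  B3 = {1, 5, 8, 10}  B4 = {1, 2, 5, 8}  B5 = {3, 6, 8, 9}  B6 = {3, 4, 8, 10}  B7 = {4, 7, 8, 10}
Tree: B1–B2, B2–B3, B3–B4, B1–B5, B1–B6, B6–B7
The largest bag has 4 vertices, giving width 3; this decomposition certifies tw(G) ≤ 3. For the lower bound, the 4 vertices {1, 2, 5, 8} are pairwise adjacent, and any tree decomposition puts a clique entirely inside one bag — forcing width ≥ 3. Combining the bounds, tw(G) = 3.

3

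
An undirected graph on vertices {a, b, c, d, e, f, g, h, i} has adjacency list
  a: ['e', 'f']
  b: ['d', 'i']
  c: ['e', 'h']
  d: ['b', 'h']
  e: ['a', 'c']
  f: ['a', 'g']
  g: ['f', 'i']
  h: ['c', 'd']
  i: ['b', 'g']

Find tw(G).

2

A width-2 tree decomposition is:
Bags: B1 = {a, f, g}  B2 = {a, g, i}  B3 = {a, b, i}  B4 = {a, b, d}  B5 = {a, d, h}  B6 = {a, c, h}  B7 = {a, c, e}
Tree: B1–B2, B2–B3, B3–B4, B4–B5, B5–B6, B6–B7
Each bag holds 3 vertices, so the decomposition has width 2, which upper-bounds the treewidth. For the lower bound, G contains the cycle a–f–g–i–b–d–h–c–e–a, so G is not a forest; only forests have treewidth ≤ 1, hence tw(G) ≥ 2. The upper and lower bounds meet at 2, so that is the treewidth.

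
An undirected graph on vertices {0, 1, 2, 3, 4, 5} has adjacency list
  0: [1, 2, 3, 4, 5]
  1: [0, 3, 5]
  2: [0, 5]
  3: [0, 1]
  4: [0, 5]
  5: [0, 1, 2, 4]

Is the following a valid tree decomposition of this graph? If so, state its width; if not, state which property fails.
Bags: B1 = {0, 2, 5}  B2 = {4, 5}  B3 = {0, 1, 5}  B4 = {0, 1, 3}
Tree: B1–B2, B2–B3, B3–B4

No — edge (0,4) lies in no bag.

A tree decomposition must satisfy three properties: every vertex lies in some bag; for every edge, both endpoints lie together in some bag; and for every vertex, the bags containing it form a connected subtree. Here edge (0,4) lies in no bag, so the decomposition is invalid.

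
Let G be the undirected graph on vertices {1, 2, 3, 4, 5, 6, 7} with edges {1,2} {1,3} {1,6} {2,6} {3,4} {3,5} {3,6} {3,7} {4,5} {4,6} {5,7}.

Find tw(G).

A width-2 tree decomposition is:
Bags: B1 = {3, 4, 5}  B2 = {3, 4, 6}  B3 = {1, 3, 6}  B4 = {1, 2, 6}  B5 = {3, 5, 7}
Tree: B1–B2, B2–B3, B3–B4, B1–B5
The largest bag has 3 vertices, giving width 2; this decomposition certifies tw(G) ≤ 2. Conversely, {1, 2, 6} is a clique of size 3, and the vertices of any clique must share a bag in every tree decomposition; so some bag has ≥ 3 vertices and tw(G) ≥ 2. Hence tw(G) = 2 exactly.

2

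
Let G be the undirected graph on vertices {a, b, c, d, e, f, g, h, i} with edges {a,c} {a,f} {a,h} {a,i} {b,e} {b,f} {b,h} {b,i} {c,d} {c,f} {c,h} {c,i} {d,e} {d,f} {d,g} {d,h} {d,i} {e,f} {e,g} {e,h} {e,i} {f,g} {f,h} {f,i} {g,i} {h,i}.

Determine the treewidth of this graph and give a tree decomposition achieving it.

Treewidth 4.
One optimal decomposition is:
Bags: B1 = {c, d, f, h, i}  B2 = {d, e, f, h, i}  B3 = {d, e, f, g, i}  B4 = {a, c, f, h, i}  B5 = {b, e, f, h, i}
Tree: B1–B2, B2–B3, B1–B4, B2–B5

Each bag holds 5 vertices, so the decomposition has width 4, which upper-bounds the treewidth. Conversely, {d, e, f, g, i} is a clique of size 5, and the vertices of any clique must share a bag in every tree decomposition; so some bag has ≥ 5 vertices and tw(G) ≥ 4. Therefore the treewidth is 4.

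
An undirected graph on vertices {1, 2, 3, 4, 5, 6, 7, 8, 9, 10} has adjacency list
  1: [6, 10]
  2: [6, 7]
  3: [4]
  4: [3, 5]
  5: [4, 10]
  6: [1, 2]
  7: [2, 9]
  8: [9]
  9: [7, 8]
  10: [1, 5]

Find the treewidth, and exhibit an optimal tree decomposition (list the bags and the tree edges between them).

Treewidth 1.
One such decomposition:
Bags: B1 = {8, 9}  B2 = {7, 9}  B3 = {2, 7}  B4 = {2, 6}  B5 = {1, 6}  B6 = {1, 10}  B7 = {5, 10}  B8 = {4, 5}  B9 = {3, 4}
Tree: B1–B2, B2–B3, B3–B4, B4–B5, B5–B6, B6–B7, B7–B8, B8–B9

The largest bag has 2 vertices, giving width 1; this decomposition certifies tw(G) ≤ 1. G has an edge, so its treewidth is at least 1. Therefore the treewidth is 1.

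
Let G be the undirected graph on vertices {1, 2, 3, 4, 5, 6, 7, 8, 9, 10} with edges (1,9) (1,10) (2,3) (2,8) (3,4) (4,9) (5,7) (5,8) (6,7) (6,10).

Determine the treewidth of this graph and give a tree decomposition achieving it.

Treewidth 2.
Bags: B1 = {5, 6, 7}  B2 = {5, 6, 10}  B3 = {1, 5, 10}  B4 = {1, 5, 9}  B5 = {4, 5, 9}  B6 = {3, 4, 5}  B7 = {2, 3, 5}  B8 = {2, 5, 8}
Tree: B1–B2, B2–B3, B3–B4, B4–B5, B5–B6, B6–B7, B7–B8

The largest bag has 3 vertices, giving width 2; this decomposition certifies tw(G) ≤ 2. Since 5–7–6–10–1–9–4–3–2–8–5 is a cycle in G, G is not acyclic. Forests are exactly the graphs of treewidth ≤ 1, so tw(G) ≥ 2. Therefore the treewidth is 2.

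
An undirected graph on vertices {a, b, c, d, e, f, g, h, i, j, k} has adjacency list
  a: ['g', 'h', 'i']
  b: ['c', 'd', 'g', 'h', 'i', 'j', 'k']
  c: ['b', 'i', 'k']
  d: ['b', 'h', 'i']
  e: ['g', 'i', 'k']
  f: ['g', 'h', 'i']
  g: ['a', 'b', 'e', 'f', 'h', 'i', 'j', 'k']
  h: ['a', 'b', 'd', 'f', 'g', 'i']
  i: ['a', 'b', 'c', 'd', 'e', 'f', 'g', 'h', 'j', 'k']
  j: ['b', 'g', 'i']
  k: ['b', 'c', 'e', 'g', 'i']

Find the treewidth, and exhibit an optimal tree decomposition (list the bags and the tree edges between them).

Treewidth 3.
One such decomposition:
Bags: B1 = {b, c, i, k}  B2 = {b, g, i, k}  B3 = {b, g, h, i}  B4 = {f, g, h, i}  B5 = {e, g, i, k}  B6 = {a, g, h, i}  B7 = {b, g, i, j}  B8 = {b, d, h, i}
Tree: B1–B2, B2–B3, B3–B4, B2–B5, B3–B6, B2–B7, B3–B8

Every bag has size at most 4, so the width is 4 − 1 = 3 and tw(G) ≤ 3. Conversely, {b, d, h, i} is a clique of size 4, and the vertices of any clique must share a bag in every tree decomposition; so some bag has ≥ 4 vertices and tw(G) ≥ 3. The upper and lower bounds meet at 3, so that is the treewidth.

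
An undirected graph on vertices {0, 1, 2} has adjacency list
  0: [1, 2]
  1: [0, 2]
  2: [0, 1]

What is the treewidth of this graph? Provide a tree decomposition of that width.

A single bag containing all 3 vertices is trivially a valid decomposition of width 2. On the other hand G contains the 3-clique {0, 1, 2}. A clique must lie in a single bag of any decomposition, so no decomposition can have width below 2. Therefore the treewidth is 2.

Treewidth 2.
One optimal decomposition is:
Bags: B1 = {0, 1, 2}
Tree: (single bag)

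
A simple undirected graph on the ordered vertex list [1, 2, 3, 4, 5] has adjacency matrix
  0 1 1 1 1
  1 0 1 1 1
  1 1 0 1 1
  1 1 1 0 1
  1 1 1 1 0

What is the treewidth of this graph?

4

A width-4 tree decomposition is:
Bags: B1 = {1, 2, 3, 4, 5}
Tree: (single bag)
A single bag containing all 5 vertices is trivially a valid decomposition of width 4. For the lower bound, the 5 vertices {1, 2, 3, 4, 5} are pairwise adjacent, and any tree decomposition puts a clique entirely inside one bag — forcing width ≥ 4. Combining the bounds, tw(G) = 4.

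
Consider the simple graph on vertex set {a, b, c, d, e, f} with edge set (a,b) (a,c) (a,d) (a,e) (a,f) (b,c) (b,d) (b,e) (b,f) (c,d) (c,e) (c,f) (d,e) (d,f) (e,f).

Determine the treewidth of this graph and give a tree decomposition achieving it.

A single bag containing all 6 vertices is trivially a valid decomposition of width 5. Conversely, {a, b, c, d, e, f} is a clique of size 6, and the vertices of any clique must share a bag in every tree decomposition; so some bag has ≥ 6 vertices and tw(G) ≥ 5. The upper and lower bounds meet at 5, so that is the treewidth.

Treewidth 5.
One optimal decomposition is:
Bags: B1 = {a, b, c, d, e, f}
Tree: (single bag)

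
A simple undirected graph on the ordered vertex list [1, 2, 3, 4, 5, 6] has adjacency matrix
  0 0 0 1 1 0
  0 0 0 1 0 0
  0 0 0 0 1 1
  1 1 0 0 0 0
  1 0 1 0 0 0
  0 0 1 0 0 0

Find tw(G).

A width-1 tree decomposition is:
Bags: B1 = {3, 6}  B2 = {3, 5}  B3 = {1, 5}  B4 = {1, 4}  B5 = {2, 4}
Tree: B1–B2, B2–B3, B3–B4, B4–B5
Each bag holds 2 vertices, so the decomposition has width 1, which upper-bounds the treewidth. G has an edge, so its treewidth is at least 1. The upper and lower bounds meet at 1, so that is the treewidth.

1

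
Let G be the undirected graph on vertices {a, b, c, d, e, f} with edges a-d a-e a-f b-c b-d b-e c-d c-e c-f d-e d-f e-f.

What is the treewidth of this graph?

A width-3 tree decomposition is:
Bags: B1 = {b, c, d, e}  B2 = {c, d, e, f}  B3 = {a, d, e, f}
Tree: B1–B2, B2–B3
Every bag has size at most 4, so the width is 4 − 1 = 3 and tw(G) ≤ 3. Conversely, {c, d, e, f} is a clique of size 4, and the vertices of any clique must share a bag in every tree decomposition; so some bag has ≥ 4 vertices and tw(G) ≥ 3. Therefore the treewidth is 3.

3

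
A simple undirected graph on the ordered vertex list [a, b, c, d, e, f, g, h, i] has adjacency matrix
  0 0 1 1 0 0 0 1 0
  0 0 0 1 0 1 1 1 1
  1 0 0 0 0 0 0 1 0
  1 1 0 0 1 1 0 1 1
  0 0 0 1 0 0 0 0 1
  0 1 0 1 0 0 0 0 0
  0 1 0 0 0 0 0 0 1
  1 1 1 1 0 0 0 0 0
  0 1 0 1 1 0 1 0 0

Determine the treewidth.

2

A width-2 tree decomposition is:
Bags: B1 = {a, d, h}  B2 = {b, d, h}  B3 = {b, d, f}  B4 = {b, d, i}  B5 = {d, e, i}  B6 = {a, c, h}  B7 = {b, g, i}
Tree: B1–B2, B2–B3, B2–B4, B4–B5, B1–B6, B4–B7
The largest bag has 3 vertices, giving width 2; this decomposition certifies tw(G) ≤ 2. Conversely, {d, e, i} is a clique of size 3, and the vertices of any clique must share a bag in every tree decomposition; so some bag has ≥ 3 vertices and tw(G) ≥ 2. Therefore the treewidth is 2.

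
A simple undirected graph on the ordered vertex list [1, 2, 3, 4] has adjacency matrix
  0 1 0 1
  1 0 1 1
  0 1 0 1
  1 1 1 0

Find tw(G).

2

A width-2 tree decomposition is:
Bags: B1 = {1, 2, 4}  B2 = {2, 3, 4}
Tree: B1–B2
The largest bag has 3 vertices, giving width 2; this decomposition certifies tw(G) ≤ 2. For the lower bound, the 3 vertices {1, 2, 4} are pairwise adjacent, and any tree decomposition puts a clique entirely inside one bag — forcing width ≥ 2. Hence tw(G) = 2 exactly.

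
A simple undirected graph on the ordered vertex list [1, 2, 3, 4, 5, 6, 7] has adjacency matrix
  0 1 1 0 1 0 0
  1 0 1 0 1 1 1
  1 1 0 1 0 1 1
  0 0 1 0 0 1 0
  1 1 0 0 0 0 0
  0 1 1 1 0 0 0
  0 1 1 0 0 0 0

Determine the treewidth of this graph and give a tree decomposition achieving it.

Every bag has size at most 3, so the width is 3 − 1 = 2 and tw(G) ≤ 2. Conversely, {1, 2, 3} is a clique of size 3, and the vertices of any clique must share a bag in every tree decomposition; so some bag has ≥ 3 vertices and tw(G) ≥ 2. Combining the bounds, tw(G) = 2.

Treewidth 2.
One such decomposition:
Bags: B1 = {1, 2, 3}  B2 = {2, 3, 6}  B3 = {3, 4, 6}  B4 = {1, 2, 5}  B5 = {2, 3, 7}
Tree: B1–B2, B2–B3, B1–B4, B2–B5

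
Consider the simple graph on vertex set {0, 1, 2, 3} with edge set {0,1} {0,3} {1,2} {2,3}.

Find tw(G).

2

A width-2 tree decomposition is:
Bags: B1 = {0, 1, 2}  B2 = {0, 2, 3}
Tree: B1–B2
Every bag has size at most 3, so the width is 3 − 1 = 2 and tw(G) ≤ 2. For the lower bound, G contains the cycle 0–1–2–3–0, so G is not a forest; only forests have treewidth ≤ 1, hence tw(G) ≥ 2. The upper and lower bounds meet at 2, so that is the treewidth.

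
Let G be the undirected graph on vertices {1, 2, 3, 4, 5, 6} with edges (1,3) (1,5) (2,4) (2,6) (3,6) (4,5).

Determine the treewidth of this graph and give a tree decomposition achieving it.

The largest bag has 3 vertices, giving width 2; this decomposition certifies tw(G) ≤ 2. Since 4–2–6–3–1–5–4 is a cycle in G, G is not acyclic. Forests are exactly the graphs of treewidth ≤ 1, so tw(G) ≥ 2. Combining the bounds, tw(G) = 2.

Treewidth 2.
One optimal decomposition is:
Bags: B1 = {2, 4, 6}  B2 = {3, 4, 6}  B3 = {1, 3, 4}  B4 = {1, 4, 5}
Tree: B1–B2, B2–B3, B3–B4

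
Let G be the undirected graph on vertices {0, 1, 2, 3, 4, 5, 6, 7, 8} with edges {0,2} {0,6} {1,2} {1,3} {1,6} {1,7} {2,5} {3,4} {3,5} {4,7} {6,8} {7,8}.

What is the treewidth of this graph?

A width-3 tree decomposition is:
Bags: B1 = {0, 2, 6, 8}  B2 = {1, 2, 6, 8}  B3 = {1, 2, 7, 8}  B4 = {1, 2, 5, 7}  B5 = {1, 3, 5, 7}  B6 = {3, 4, 5, 7}
Tree: B1–B2, B2–B3, B3–B4, B4–B5, B5–B6
Every bag has size at most 4, so the width is 4 − 1 = 3 and tw(G) ≤ 3. For the lower bound: the 4 vertex sets {0,6,8}, {2}, {1}, {3,4,5,7} are disjoint, each induces a connected subgraph, and every pair is joined by at least one edge of G. Contracting each set to a single vertex therefore yields K_{4} as a minor, and since treewidth is minor-monotone, tw(G) ≥ tw(K_{4}) = 3. Combining the bounds, tw(G) = 3.

3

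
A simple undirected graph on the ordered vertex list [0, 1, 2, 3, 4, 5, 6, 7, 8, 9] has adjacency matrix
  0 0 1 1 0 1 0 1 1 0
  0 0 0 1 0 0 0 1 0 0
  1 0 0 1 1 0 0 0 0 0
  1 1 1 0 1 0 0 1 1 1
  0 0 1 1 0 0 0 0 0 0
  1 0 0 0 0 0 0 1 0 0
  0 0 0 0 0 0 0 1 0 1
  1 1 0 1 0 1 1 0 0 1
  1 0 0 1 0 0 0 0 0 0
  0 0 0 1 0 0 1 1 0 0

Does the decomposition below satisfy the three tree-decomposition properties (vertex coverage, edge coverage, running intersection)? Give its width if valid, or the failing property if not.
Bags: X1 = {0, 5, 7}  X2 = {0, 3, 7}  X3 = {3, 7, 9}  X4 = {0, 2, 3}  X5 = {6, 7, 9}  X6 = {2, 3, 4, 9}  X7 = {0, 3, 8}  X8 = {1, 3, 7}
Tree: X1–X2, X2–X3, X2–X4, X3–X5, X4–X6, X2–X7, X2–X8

No — bags containing vertex 9 are not connected in the tree.

A tree decomposition must satisfy three properties: every vertex lies in some bag; for every edge, both endpoints lie together in some bag; and for every vertex, the bags containing it form a connected subtree. Here bags containing vertex 9 are not connected in the tree, so the decomposition is invalid.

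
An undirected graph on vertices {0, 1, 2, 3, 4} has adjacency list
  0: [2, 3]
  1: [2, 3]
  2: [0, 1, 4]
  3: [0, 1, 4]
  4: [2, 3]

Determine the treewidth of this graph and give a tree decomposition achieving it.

Each bag holds 3 vertices, so the decomposition has width 2, which upper-bounds the treewidth. For the lower bound, G contains the cycle 0–2–4–3–0, so G is not a forest; only forests have treewidth ≤ 1, hence tw(G) ≥ 2. Combining the bounds, tw(G) = 2.

Treewidth 2.
One optimal decomposition is:
Bags: B1 = {0, 2, 3}  B2 = {2, 3, 4}  B3 = {1, 2, 3}
Tree: B1–B2, B2–B3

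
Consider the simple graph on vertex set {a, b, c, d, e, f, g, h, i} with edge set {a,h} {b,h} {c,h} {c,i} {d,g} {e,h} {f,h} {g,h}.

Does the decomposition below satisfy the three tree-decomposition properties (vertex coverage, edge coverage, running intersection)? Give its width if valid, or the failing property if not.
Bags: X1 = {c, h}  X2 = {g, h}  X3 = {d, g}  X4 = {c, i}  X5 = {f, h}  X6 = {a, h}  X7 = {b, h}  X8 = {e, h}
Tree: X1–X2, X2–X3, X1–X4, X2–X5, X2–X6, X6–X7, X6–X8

Vertex coverage: the bags together contain {a, b, c, d, e, f, g, h, i}, the full vertex set. Edge coverage: each edge of G has both endpoints in at least one bag. Running intersection: for every vertex, the bags containing it form a connected subtree. All three properties hold, so this is a valid tree decomposition of width max|bag| − 1 = 1, and hence tw(G) ≤ 1.

Yes; width 1.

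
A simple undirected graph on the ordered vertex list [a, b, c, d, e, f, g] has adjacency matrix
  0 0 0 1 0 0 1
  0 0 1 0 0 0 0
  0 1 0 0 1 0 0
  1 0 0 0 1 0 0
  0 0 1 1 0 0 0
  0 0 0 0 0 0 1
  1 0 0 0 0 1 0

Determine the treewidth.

1

A width-1 tree decomposition is:
Bags: B1 = {f, g}  B2 = {a, g}  B3 = {a, d}  B4 = {d, e}  B5 = {c, e}  B6 = {b, c}
Tree: B1–B2, B2–B3, B3–B4, B4–B5, B5–B6
The largest bag has 2 vertices, giving width 1; this decomposition certifies tw(G) ≤ 1. Any graph with an edge has treewidth ≥ 1, and G has the edge f–g. Combining the bounds, tw(G) = 1.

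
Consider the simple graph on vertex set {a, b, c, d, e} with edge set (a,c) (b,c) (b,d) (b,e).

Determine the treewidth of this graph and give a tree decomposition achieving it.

Treewidth 1.
One such decomposition:
Bags: B1 = {a, c}  B2 = {b, c}  B3 = {b, e}  B4 = {b, d}
Tree: B1–B2, B2–B3, B2–B4

Each bag holds 2 vertices, so the decomposition has width 1, which upper-bounds the treewidth. G has an edge, so its treewidth is at least 1. Therefore the treewidth is 1.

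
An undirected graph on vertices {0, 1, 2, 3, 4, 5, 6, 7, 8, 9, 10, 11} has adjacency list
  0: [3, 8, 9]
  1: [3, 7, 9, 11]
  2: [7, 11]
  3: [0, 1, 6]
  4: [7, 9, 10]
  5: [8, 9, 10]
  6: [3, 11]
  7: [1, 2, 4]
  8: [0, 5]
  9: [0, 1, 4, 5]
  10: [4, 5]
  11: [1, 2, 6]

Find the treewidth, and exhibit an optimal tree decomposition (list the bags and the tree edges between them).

Treewidth 3.
One optimal decomposition is:
Bags: B1 = {2, 6, 7, 11}  B2 = {1, 6, 7, 11}  B3 = {1, 3, 6, 7}  B4 = {1, 3, 4, 7}  B5 = {1, 3, 4, 9}  B6 = {0, 3, 4, 9}  B7 = {0, 4, 9, 10}  B8 = {0, 5, 9, 10}  B9 = {0, 5, 8, 10}
Tree: B1–B2, B2–B3, B3–B4, B4–B5, B5–B6, B6–B7, B7–B8, B8–B9

Each bag holds 4 vertices, so the decomposition has width 3, which upper-bounds the treewidth. For the lower bound: the 4 vertex sets {2,6,11}, {7}, {1}, {0,3,4,9} are disjoint, each induces a connected subgraph, and every pair is joined by at least one edge of G. Contracting each set to a single vertex therefore yields K_{4} as a minor, and since treewidth is minor-monotone, tw(G) ≥ tw(K_{4}) = 3. Hence tw(G) = 3 exactly.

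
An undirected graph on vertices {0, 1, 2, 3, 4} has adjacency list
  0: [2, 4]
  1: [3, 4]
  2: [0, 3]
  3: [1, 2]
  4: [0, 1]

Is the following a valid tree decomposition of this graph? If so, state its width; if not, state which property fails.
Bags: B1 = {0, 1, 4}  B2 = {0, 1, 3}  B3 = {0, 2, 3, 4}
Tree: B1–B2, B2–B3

No — bags containing vertex 4 are not connected in the tree.

A tree decomposition must satisfy three properties: every vertex lies in some bag; for every edge, both endpoints lie together in some bag; and for every vertex, the bags containing it form a connected subtree. Here bags containing vertex 4 are not connected in the tree, so the decomposition is invalid.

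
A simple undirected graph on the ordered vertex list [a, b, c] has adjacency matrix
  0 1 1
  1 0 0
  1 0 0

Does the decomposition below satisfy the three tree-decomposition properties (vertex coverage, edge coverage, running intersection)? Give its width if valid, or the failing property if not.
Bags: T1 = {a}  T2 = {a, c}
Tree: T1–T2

No — vertex b appears in no bag.

A tree decomposition must satisfy three properties: every vertex lies in some bag; for every edge, both endpoints lie together in some bag; and for every vertex, the bags containing it form a connected subtree. Here vertex b appears in no bag, so the decomposition is invalid.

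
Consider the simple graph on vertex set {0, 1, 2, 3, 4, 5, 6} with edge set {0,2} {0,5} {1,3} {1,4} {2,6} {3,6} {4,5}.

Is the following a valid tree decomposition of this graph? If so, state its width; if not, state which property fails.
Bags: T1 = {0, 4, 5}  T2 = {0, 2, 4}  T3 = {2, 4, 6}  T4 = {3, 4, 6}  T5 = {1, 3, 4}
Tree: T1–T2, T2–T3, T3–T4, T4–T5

Yes; width 2.

Every vertex of G appears in some bag (union = {0, 1, 2, 3, 4, 5, 6}); every edge is covered by a bag; and for each vertex v the set of bags containing v is connected in the bag tree. The decomposition is therefore valid. The largest bag has 3 vertices, so the width is 2.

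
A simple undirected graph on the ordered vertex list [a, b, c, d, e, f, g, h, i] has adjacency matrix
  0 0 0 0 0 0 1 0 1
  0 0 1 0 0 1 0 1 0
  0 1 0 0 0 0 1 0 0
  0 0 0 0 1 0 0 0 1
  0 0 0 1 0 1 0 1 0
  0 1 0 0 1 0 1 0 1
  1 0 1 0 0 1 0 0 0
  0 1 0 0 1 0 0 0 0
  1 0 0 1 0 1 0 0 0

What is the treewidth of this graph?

A width-3 tree decomposition is:
Bags: B1 = {d, e, h, i}  B2 = {e, f, h, i}  B3 = {b, f, h, i}  B4 = {a, b, f, i}  B5 = {a, b, f, g}  B6 = {a, b, c, g}
Tree: B1–B2, B2–B3, B3–B4, B4–B5, B5–B6
The largest bag has 4 vertices, giving width 3; this decomposition certifies tw(G) ≤ 3. For the lower bound: the 4 vertex sets {d,e,h}, {i}, {f}, {a,b,c,g} are disjoint, each induces a connected subgraph, and every pair is joined by at least one edge of G. Contracting each set to a single vertex therefore yields K_{4} as a minor, and since treewidth is minor-monotone, tw(G) ≥ tw(K_{4}) = 3. Combining the bounds, tw(G) = 3.

3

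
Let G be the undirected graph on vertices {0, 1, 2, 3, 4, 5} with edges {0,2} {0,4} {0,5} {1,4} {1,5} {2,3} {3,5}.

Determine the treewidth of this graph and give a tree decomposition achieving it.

Treewidth 2.
Bags: B1 = {0, 1, 4}  B2 = {0, 1, 5}  B3 = {0, 2, 5}  B4 = {2, 3, 5}
Tree: B1–B2, B2–B3, B3–B4

Every bag has size at most 3, so the width is 3 − 1 = 2 and tw(G) ≤ 2. For the lower bound, G contains the cycle 4–1–5–0–4, so G is not a forest; only forests have treewidth ≤ 1, hence tw(G) ≥ 2. Hence tw(G) = 2 exactly.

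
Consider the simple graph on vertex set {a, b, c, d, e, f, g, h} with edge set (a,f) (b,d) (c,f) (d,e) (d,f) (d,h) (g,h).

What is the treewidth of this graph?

1

A width-1 tree decomposition is:
Bags: B1 = {c, f}  B2 = {a, f}  B3 = {d, f}  B4 = {b, d}  B5 = {d, h}  B6 = {g, h}  B7 = {d, e}
Tree: B1–B2, B2–B3, B3–B4, B4–B5, B5–B6, B5–B7
Every bag has size at most 2, so the width is 2 − 1 = 1 and tw(G) ≤ 1. Since G has at least one edge (e.g. c–f), it is not an edgeless graph, so tw(G) ≥ 1. Therefore the treewidth is 1.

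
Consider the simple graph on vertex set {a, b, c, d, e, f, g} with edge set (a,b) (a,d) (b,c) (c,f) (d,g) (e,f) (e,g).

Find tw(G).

A width-2 tree decomposition is:
Bags: B1 = {d, e, g}  B2 = {a, d, e}  B3 = {a, b, e}  B4 = {b, c, e}  B5 = {c, e, f}
Tree: B1–B2, B2–B3, B3–B4, B4–B5
The largest bag has 3 vertices, giving width 2; this decomposition certifies tw(G) ≤ 2. Since e–g–d–a–b–c–f–e is a cycle in G, G is not acyclic. Forests are exactly the graphs of treewidth ≤ 1, so tw(G) ≥ 2. The upper and lower bounds meet at 2, so that is the treewidth.

2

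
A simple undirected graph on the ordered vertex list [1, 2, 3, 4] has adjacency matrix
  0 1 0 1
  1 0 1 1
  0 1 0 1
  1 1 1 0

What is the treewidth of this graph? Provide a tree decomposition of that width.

The largest bag has 3 vertices, giving width 2; this decomposition certifies tw(G) ≤ 2. Conversely, {1, 2, 4} is a clique of size 3, and the vertices of any clique must share a bag in every tree decomposition; so some bag has ≥ 3 vertices and tw(G) ≥ 2. Therefore the treewidth is 2.

Treewidth 2.
Bags: B1 = {2, 3, 4}  B2 = {1, 2, 4}
Tree: B1–B2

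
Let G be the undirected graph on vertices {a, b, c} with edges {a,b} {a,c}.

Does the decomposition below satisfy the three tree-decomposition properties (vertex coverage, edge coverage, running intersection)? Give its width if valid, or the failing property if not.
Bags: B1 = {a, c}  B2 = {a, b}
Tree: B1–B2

Every vertex of G appears in some bag (union = {a, b, c}); every edge is covered by a bag; and for each vertex v the set of bags containing v is connected in the bag tree. The decomposition is therefore valid. The largest bag has 2 vertices, so the width is 1.

Yes; width 1.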